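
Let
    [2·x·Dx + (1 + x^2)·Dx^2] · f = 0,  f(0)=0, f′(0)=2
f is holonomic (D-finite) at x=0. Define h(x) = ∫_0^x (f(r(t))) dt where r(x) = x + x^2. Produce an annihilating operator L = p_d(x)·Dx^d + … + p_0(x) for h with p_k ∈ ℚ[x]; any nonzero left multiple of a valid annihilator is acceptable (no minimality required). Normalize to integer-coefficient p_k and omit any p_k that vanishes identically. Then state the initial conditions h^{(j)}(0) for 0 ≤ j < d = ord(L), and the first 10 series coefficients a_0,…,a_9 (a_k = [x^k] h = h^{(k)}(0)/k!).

L = (-2 + 2·x + 8·x^2 + 12·x^3 + 6·x^4)·Dx^2 + (1 + 2·x + x^2 + 4·x^3 + 5·x^4 + 2·x^5)·Dx^3  (order 3).
h: a_k = 0, 0, 1, 2/3, -1/6, -2/5, -4/15, 4/21, 13/28, 2/9, …
ICs: h(0) = 0, h′(0) = 0, h′′(0) = 2.

f: a_k = 0, 2, 0, -2/3, 0, 2/5, 0, -2/7, 0, 2/9, …
Change of var in L_f (x↦r) gives L₀.
∫: right-multiply L₀ by Dx.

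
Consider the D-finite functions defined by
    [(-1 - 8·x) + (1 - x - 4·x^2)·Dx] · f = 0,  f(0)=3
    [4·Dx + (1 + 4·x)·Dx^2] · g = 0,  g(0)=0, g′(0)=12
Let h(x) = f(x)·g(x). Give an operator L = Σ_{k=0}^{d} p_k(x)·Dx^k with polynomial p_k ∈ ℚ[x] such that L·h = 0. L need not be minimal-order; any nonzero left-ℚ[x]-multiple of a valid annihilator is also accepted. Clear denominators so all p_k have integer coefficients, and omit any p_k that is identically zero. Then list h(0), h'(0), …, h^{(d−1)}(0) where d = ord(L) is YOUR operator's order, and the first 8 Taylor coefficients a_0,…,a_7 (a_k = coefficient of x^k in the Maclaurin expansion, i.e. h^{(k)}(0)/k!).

L = (12 + 64·x) + (-2 + 28·x + 80·x^2)·Dx + (-1 - 3·x + 8·x^2 + 16·x^3)·Dx^2  (order 2).
h: a_k = 0, 36, -36, 300, -420, 13116/5, -26004/5, 184500/7, …
ICs: h(0) = 0, h′(0) = 36.

f: a_k = 3, 3, 15, 27, 87, 195, 543, 1323, …
g: a_k = 0, 12, -24, 64, -192, 3072/5, -2048, 49152/7, …
h₀=f·g: eliminate ⇒ L₀, order ≤ 1·2.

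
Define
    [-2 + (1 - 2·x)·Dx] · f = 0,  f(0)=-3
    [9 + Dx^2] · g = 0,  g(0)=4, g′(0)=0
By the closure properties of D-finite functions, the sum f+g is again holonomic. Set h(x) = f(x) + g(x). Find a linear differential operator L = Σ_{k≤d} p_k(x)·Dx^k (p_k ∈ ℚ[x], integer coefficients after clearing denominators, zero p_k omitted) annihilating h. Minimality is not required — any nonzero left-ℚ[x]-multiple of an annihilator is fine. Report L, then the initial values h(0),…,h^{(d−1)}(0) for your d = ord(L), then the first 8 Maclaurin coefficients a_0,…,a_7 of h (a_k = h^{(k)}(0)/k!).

f: a_k = -3, -6, -12, -24, -48, -96, -192, -384, …
g: a_k = 4, 0, -18, 0, 27/2, 0, -81/20, 0, …
Weyl lclm of L_f,L_g ⇒ L₀ (ord ≤ 3).
L = (594 - 648·x + 648·x^2) + (-153 + 630·x - 972·x^2 + 648·x^3)·Dx + (66 - 72·x + 72·x^2)·Dx^2 + (-17 + 70·x - 108·x^2 + 72·x^3)·Dx^3  (order 3).
h: a_k = 1, -6, -30, -24, -69/2, -96, -3921/20, -384, …
ICs: h(0) = 1, h′(0) = -6, h′′(0) = -60.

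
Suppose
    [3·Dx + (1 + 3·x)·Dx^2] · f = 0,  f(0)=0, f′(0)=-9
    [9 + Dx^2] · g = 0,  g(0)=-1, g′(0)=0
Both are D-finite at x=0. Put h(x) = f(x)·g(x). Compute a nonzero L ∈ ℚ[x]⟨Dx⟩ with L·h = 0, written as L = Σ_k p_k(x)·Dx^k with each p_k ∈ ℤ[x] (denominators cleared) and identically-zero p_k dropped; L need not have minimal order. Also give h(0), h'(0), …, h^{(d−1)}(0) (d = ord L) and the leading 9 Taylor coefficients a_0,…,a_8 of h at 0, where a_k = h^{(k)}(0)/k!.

L = (-81 + 486·x + 4617·x^2 + 11664·x^3 + 8748·x^4) + (36 + 540·x + 1944·x^2 + 1944·x^3)·Dx + (180·x + 1134·x^2 + 2592·x^3 + 1944·x^4)·Dx^2 + (4 + 60·x + 216·x^2 + 216·x^3)·Dx^3 + (1 + 14·x + 69·x^2 + 144·x^3 + 108·x^4)·Dx^4  (order 4).
h: a_k = 0, 9, -27/2, -27/2, 0, 2187/40, -2187/16, 203391/560, -80919/80, …
ICs: h(0) = 0, h′(0) = 9, h′′(0) = -27, h′′′(0) = -81.

f: a_k = 0, -9, 27/2, -27, 243/4, -729/5, 729/2, -6561/7, 19683/8, …
g: a_k = -1, 0, 9/2, 0, -27/8, 0, 81/80, 0, -729/4480, …
Product ⇒ symmetric product L₀, ord ≤ 4.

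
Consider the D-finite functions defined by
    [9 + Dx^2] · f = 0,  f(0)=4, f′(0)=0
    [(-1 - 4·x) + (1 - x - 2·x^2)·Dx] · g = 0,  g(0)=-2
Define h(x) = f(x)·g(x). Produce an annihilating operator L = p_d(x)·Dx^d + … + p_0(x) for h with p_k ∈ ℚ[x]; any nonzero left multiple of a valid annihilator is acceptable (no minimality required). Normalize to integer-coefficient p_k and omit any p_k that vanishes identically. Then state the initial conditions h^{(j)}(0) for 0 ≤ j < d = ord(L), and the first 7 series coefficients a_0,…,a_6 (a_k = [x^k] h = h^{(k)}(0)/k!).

f: a_k = 4, 0, -18, 0, 27/2, 0, -81/20, …
g: a_k = -2, -2, -6, -10, -22, -42, -86, …
Sym-product of L_f,L_g gives L₀ (≤ ord 2).
L = (-5 + 9·x + 18·x^2) + (2 + 8·x)·Dx + (-1 + x + 2·x^2)·Dx^2  (order 2).
h: a_k = -8, -8, 12, -4, -7, -15, -209/10, …
ICs: h(0) = -8, h′(0) = -8.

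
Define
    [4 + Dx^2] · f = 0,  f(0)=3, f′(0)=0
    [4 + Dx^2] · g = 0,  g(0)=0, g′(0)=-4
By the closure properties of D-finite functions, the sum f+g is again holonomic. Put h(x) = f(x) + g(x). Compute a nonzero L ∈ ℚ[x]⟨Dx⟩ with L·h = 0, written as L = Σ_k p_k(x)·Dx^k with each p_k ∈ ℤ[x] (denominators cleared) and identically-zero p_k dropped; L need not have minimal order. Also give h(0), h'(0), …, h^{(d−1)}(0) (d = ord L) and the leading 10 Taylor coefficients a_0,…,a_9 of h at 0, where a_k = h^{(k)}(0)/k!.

f: a_k = 3, 0, -6, 0, 2, 0, -4/15, 0, 2/105, 0, …
g: a_k = 0, -4, 0, 8/3, 0, -8/15, 0, 16/315, 0, -8/2835, …
L₀ := lclm(L_f,L_g); ord L₀ ≤ 2+2.
L = 4 + Dx^2  (order 2).
h: a_k = 3, -4, -6, 8/3, 2, -8/15, -4/15, 16/315, 2/105, -8/2835, …
ICs: h(0) = 3, h′(0) = -4.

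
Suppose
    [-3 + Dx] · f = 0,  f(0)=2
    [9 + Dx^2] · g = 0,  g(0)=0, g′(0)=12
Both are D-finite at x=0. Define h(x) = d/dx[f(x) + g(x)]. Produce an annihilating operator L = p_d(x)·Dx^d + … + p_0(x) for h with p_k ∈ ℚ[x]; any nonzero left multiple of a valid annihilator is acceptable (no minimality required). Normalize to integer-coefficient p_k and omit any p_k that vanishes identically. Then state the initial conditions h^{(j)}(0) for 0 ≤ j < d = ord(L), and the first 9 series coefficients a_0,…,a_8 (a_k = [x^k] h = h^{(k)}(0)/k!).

f: a_k = 2, 6, 9, 9, 27/4, 81/20, 81/40, 243/280, 729/2240, …
g: a_k = 0, 12, 0, -18, 0, 81/10, 0, -243/140, 0, …
Weyl lclm of L_f,L_g ⇒ L₀ (ord ≤ 3).
h₀' ⇒ L via d/dx closure of L₀.
L = 27 - 9·Dx + 3·Dx^2 - Dx^3  (order 3).
h: a_k = 18, 18, -27, 27, 243/4, 243/20, -243/40, 729/280, 6561/2240, …
ICs: h(0) = 18, h′(0) = 18, h′′(0) = -54.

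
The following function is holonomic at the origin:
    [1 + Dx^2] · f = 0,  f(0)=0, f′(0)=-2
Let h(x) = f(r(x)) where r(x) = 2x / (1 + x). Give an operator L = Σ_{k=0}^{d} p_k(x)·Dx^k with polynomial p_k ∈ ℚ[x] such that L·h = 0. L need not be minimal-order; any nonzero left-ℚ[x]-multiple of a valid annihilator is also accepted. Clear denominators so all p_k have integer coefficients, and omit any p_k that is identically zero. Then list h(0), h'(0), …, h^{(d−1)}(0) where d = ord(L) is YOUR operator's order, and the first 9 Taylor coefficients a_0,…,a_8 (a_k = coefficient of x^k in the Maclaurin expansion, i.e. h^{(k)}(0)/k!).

f: a_k = 0, -2, 0, 1/3, 0, -1/60, 0, 1/2520, 0, …
Substitute x→r, Dx→(1/r')Dx; clear ⇒ L₀.
L = 4 + (2 + 6·x + 6·x^2 + 2·x^3)·Dx + (1 + 4·x + 6·x^2 + 4·x^3 + x^4)·Dx^2  (order 2).
h: a_k = 0, -4, 4, -4/3, -4, 172/15, -20, 8836/315, -1516/45, …
ICs: h(0) = 0, h′(0) = -4.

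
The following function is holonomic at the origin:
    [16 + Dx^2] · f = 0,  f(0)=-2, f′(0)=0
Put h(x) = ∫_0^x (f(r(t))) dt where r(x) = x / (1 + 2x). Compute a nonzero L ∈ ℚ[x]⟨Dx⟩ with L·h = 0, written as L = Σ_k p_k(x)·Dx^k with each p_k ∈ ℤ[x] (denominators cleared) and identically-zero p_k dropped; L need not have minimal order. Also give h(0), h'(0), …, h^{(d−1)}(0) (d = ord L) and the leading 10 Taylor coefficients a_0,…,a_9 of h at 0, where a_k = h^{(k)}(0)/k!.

f: a_k = -2, 0, 16, 0, -64/3, 0, 512/45, 0, -1024/315, 0, …
Change of var in L_f (x↦r) gives L₀.
h=∫₀ˣh₀: take L = L₀·Dx.
L = 16·Dx + (4 + 24·x + 48·x^2 + 32·x^3)·Dx^2 + (1 + 8·x + 24·x^2 + 32·x^3 + 16·x^4)·Dx^3  (order 3).
h: a_k = 0, -2, 0, 16/3, -16, 512/15, -512/9, 2816/45, 128/5, -1205248/2835, …
ICs: h(0) = 0, h′(0) = -2, h′′(0) = 0.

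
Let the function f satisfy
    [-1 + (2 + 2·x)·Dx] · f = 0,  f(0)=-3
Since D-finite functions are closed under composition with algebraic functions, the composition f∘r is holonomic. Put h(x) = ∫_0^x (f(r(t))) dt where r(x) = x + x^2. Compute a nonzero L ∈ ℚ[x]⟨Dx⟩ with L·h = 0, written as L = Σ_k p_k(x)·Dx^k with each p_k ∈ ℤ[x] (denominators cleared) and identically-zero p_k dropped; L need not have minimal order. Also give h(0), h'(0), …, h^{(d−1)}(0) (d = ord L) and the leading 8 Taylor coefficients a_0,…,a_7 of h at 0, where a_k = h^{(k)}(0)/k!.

f: a_k = -3, -3/2, 3/8, -3/16, 15/128, -21/256, 63/1024, -99/2048, …
Change of var in L_f (x↦r) gives L₀.
h=∫₀ˣh₀: take L = L₀·Dx.
L = (-1 - 2·x)·Dx + (2 + 2·x + 2·x^2)·Dx^2  (order 2).
h: a_k = 0, -3, -3/4, -3/8, 9/64, -9/640, -15/512, 171/7168, …
ICs: h(0) = 0, h′(0) = -3.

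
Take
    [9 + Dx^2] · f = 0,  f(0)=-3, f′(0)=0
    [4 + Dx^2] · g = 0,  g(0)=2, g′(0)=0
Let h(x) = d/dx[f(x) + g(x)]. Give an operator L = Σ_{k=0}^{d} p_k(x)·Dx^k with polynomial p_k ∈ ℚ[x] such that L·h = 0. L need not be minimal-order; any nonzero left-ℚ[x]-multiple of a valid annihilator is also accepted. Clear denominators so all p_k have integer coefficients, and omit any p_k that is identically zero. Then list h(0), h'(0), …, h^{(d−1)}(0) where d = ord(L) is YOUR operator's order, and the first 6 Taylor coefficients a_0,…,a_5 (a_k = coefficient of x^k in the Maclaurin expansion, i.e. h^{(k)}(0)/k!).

f: a_k = -3, 0, 27/2, 0, -81/8, 0, …
g: a_k = 2, 0, -4, 0, 4/3, 0, …
Sum ⇒ L₀ = lclm(L_f,L_g) in ℚ(x)⟨Dx⟩.
Differentiate: ansatz ord ≤ ord L₀ ⇒ L.
L = 36 + 13·Dx^2 + Dx^4  (order 4).
h: a_k = 0, 19, 0, -211/6, 0, 2059/120, …
ICs: h(0) = 0, h′(0) = 19, h′′(0) = 0, h′′′(0) = -211.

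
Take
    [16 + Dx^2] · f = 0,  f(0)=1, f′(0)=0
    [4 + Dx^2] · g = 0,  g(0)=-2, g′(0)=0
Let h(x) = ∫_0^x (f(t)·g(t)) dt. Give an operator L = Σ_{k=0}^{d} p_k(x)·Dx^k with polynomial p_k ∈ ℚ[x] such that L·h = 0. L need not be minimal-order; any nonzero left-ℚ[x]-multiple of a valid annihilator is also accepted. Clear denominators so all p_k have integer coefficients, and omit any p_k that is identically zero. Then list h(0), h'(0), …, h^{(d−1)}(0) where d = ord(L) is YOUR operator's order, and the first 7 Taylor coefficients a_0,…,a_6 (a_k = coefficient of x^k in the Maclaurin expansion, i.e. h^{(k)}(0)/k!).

L = 144·Dx + 40·Dx^3 + Dx^5  (order 5).
h: a_k = 0, -2, 0, 20/3, 0, -164/15, 0, …
ICs: h(0) = 0, h′(0) = -2, h′′(0) = 0, h′′′(0) = 40, h′′′′(0) = 0.

f: a_k = 1, 0, -8, 0, 32/3, 0, -256/45, …
g: a_k = -2, 0, 4, 0, -4/3, 0, 8/45, …
Product ⇒ symmetric product L₀, ord ≤ 4.
h=∫h₀ ⇒ L = L₀·Dx.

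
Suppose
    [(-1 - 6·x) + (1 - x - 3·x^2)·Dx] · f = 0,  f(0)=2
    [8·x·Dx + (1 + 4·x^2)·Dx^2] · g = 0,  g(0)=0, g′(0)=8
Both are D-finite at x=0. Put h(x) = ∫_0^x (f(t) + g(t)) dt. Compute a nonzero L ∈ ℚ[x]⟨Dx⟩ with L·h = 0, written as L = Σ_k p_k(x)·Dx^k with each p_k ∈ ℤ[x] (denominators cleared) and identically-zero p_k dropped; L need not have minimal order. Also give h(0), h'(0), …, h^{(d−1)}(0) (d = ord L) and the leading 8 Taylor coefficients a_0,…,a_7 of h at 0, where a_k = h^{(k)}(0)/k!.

f: a_k = 2, 2, 8, 14, 38, 80, 194, 434, …
g: a_k = 0, 8, 0, -32/3, 0, 128/5, 0, -512/7, …
L₀ := lclm(L_f,L_g); ord L₀ ≤ 1+2.
h=∫h₀ ⇒ L = L₀·Dx.
L = (-32 + 128·x + 1488·x^2 + 2880·x^3 + 8424·x^4 + 2592·x^6)·Dx^2 + (25 + 160·x + 214·x^2 + 1188·x^3 + 2628·x^4 + 6264·x^5 + 432·x^6 + 2592·x^7)·Dx^3 + (-4 - 9·x - 54·x^2 + 66·x^3 + x^4 + 444·x^5 + 720·x^6 + 144·x^7 + 432·x^8)·Dx^4  (order 4).
h: a_k = 0, 2, 5, 8/3, 5/6, 38/5, 88/5, 194/7, …
ICs: h(0) = 0, h′(0) = 2, h′′(0) = 10, h′′′(0) = 16.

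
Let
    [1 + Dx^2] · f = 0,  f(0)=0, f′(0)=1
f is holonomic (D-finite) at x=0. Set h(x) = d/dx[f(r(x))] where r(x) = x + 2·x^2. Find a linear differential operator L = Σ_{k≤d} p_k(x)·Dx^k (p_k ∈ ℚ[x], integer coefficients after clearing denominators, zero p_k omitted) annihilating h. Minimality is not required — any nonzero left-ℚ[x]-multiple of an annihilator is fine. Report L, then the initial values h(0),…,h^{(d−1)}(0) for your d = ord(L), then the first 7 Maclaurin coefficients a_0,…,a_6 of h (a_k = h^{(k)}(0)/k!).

L = (49 + 16·x + 96·x^2 + 256·x^3 + 256·x^4) + (-12 - 48·x)·Dx + (1 + 8·x + 16·x^2)·Dx^2  (order 2).
h: a_k = 1, 4, -1/2, -4, -239/24, -15/2, 1679/720, …
ICs: h(0) = 1, h′(0) = 4.

f: a_k = 0, 1, 0, -1/6, 0, 1/120, 0, …
f∘r: x↦r, Dx↦Dx/r' in L_f ⇒ L₀.
h₀' ⇒ L via d/dx closure of L₀.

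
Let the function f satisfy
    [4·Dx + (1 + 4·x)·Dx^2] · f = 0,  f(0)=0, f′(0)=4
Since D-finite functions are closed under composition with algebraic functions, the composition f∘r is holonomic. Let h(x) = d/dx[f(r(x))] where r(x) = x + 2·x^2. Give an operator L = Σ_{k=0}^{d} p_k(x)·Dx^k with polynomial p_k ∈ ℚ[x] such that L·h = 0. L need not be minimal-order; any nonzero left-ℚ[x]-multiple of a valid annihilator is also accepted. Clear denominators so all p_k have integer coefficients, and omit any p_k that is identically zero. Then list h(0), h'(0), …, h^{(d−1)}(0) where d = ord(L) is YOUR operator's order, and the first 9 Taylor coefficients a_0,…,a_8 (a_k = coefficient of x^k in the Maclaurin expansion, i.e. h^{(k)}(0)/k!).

f: a_k = 0, 4, -8, 64/3, -64, 1024/5, -2048/3, 16384/7, -8192, …
h₀=f(r): pull back L_f along r ⇒ L₀.
h=h₀': d/dx-closure on L₀ ⇒ L.
L = (16·x + 32·x^2) + (1 + 8·x + 24·x^2 + 32·x^3)·Dx  (order 1).
h: a_k = 4, 0, -32, 128, -256, 0, 2048, -8192, 16384, …
ICs: h(0) = 4.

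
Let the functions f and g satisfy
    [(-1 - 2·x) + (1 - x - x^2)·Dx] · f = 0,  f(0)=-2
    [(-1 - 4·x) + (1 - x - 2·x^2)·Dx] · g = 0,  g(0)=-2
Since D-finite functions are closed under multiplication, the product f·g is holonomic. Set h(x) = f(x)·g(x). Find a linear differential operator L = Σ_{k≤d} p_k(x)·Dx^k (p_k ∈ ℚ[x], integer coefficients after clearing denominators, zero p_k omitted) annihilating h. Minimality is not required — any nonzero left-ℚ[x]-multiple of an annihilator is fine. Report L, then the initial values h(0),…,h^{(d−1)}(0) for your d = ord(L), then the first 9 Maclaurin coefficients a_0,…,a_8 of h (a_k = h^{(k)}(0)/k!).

L = (-2 - 4·x + 9·x^2 + 8·x^3) + (1 - 2·x - 2·x^2 + 3·x^3 + 2·x^4)·Dx  (order 1).
h: a_k = 4, 8, 24, 52, 120, 256, 548, 1144, 2376, …
ICs: h(0) = 4.

f: a_k = -2, -2, -4, -6, -10, -16, -26, -42, -68, …
g: a_k = -2, -2, -6, -10, -22, -42, -86, -170, -342, …
Product ⇒ symmetric product L₀, ord ≤ 1.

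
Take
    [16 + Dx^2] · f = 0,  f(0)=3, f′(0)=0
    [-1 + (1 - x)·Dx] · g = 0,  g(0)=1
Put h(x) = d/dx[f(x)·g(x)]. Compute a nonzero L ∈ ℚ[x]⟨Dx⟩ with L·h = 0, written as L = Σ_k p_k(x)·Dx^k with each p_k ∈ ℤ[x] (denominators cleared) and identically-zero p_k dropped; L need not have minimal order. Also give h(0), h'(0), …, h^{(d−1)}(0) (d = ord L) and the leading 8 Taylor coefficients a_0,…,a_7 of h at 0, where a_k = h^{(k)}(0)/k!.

L = (14 - 32·x + 16·x^2) + (-2 + 2·x)·Dx + (1 - 2·x + x^2)·Dx^2  (order 2).
h: a_k = 3, -42, -63, 44, 55, -182/5, -637/15, -200/21, …
ICs: h(0) = 3, h′(0) = -42.

f: a_k = 3, 0, -24, 0, 32, 0, -256/15, 0, …
g: a_k = 1, 1, 1, 1, 1, 1, 1, 1, …
L₀ := L_f ⊗_s L_g (sym. prod.), ord ≤ 2.
h₀' ⇒ L via d/dx closure of L₀.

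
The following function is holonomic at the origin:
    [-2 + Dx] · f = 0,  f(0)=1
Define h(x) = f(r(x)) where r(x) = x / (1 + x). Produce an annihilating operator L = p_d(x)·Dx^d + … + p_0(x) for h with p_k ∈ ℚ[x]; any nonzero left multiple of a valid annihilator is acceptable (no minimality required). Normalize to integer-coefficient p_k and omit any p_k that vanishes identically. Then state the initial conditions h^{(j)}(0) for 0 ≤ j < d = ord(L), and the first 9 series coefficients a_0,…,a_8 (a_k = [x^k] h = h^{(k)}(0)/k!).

f: a_k = 1, 2, 2, 4/3, 2/3, 4/15, 4/45, 8/315, 2/315, …
Substitute x→r, Dx→(1/r')Dx; clear ⇒ L₀.
L = -2 + (1 + 2·x + x^2)·Dx  (order 1).
h: a_k = 1, 2, 0, -2/3, 2/3, -2/5, 4/45, 10/63, -32/105, …
ICs: h(0) = 1.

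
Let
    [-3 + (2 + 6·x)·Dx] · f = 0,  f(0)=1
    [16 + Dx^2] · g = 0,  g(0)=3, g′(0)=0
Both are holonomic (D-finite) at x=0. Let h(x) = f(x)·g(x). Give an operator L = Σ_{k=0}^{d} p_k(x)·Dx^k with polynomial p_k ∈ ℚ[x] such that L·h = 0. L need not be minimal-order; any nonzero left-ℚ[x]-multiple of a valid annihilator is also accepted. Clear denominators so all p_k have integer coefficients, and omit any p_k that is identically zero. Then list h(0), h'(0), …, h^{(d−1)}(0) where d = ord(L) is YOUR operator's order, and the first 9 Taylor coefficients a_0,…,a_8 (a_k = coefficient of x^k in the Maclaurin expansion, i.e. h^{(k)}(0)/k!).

f: a_k = 1, 3/2, -9/8, 27/16, -405/128, 1701/256, -15309/1024, 72171/2048, -2814669/32768, …
g: a_k = 3, 0, -24, 0, 32, 0, -256/15, 0, 512/105, …
h₀=f·g: eliminate ⇒ L₀, order ≤ 1·2.
L = (91 + 384·x + 576·x^2) + (-12 - 36·x)·Dx + (4 + 24·x + 36·x^2)·Dx^2  (order 2).
h: a_k = 3, 9/2, -219/8, -495/16, 6337/128, 7023/256, -337609/15360, -259579/10240, 82369729/3440640, …
ICs: h(0) = 3, h′(0) = 9/2.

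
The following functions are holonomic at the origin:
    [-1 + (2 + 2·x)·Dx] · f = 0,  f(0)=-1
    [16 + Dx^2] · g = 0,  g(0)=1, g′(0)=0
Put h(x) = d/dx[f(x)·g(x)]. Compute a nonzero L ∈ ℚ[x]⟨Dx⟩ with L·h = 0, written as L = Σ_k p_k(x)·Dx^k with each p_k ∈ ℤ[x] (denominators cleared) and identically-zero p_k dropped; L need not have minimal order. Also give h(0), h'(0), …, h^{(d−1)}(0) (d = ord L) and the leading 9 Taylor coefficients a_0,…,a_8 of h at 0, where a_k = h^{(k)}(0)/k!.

f: a_k = -1, -1/2, 1/8, -1/16, 5/128, -7/256, 21/1024, -33/2048, 429/32768, …
g: a_k = 1, 0, -8, 0, 32/3, 0, -256/45, 0, 512/315, …
Product ⇒ symmetric product L₀, ord ≤ 2.
Differentiate: ansatz ord ≤ ord L₀ ⇒ L.
L = (4733 + 17664·x + 25216·x^2 + 16384·x^3 + 4096·x^4) + (-244 - 756·x - 768·x^2 - 256·x^3)·Dx + (268 + 1048·x + 1548·x^2 + 1024·x^3 + 256·x^4)·Dx^2  (order 2).
h: a_k = -1/2, 65/4, 189/16, -4465/96, -18665/768, 310129/7680, 1535653/92160, -21374753/1290240, -13022409/2293760, …
ICs: h(0) = -1/2, h′(0) = 65/4.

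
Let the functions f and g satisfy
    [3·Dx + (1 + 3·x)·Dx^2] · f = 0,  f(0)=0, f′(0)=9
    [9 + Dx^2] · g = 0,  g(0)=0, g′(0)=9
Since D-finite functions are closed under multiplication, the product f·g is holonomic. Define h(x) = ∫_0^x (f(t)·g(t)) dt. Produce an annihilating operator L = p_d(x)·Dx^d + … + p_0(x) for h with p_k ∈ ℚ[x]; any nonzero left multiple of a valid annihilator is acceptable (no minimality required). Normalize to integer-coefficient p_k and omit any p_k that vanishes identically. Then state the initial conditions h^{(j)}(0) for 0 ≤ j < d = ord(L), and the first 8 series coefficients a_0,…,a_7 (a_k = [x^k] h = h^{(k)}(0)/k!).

f: a_k = 0, 9, -27/2, 27, -243/4, 729/5, -729/2, 6561/7, …
g: a_k = 0, 9, 0, -27/2, 0, 243/40, 0, -729/560, …
Product ⇒ symmetric product L₀, ord ≤ 4.
∫: right-multiply L₀ by Dx.
L = (-81 + 486·x + 4617·x^2 + 11664·x^3 + 8748·x^4)·Dx + (36 + 540·x + 1944·x^2 + 1944·x^3)·Dx^2 + (180·x + 1134·x^2 + 2592·x^3 + 1944·x^4)·Dx^3 + (4 + 60·x + 216·x^2 + 216·x^3)·Dx^4 + (1 + 14·x + 69·x^2 + 144·x^3 + 108·x^4)·Dx^5  (order 5).
h: a_k = 0, 0, 0, 27, -243/8, 243/10, -243/4, 8019/56, …
ICs: h(0) = 0, h′(0) = 0, h′′(0) = 0, h′′′(0) = 162, h′′′′(0) = -729.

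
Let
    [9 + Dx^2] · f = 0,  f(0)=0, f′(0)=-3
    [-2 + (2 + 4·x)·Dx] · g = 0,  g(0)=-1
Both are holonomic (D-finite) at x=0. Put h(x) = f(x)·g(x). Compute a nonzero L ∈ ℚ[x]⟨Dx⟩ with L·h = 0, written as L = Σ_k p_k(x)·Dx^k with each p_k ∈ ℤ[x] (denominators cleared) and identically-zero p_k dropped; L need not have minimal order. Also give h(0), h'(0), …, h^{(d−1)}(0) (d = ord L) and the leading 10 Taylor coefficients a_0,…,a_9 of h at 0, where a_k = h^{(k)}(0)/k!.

f: a_k = 0, -3, 0, 9/2, 0, -81/40, 0, 243/560, 0, -243/4480, …
g: a_k = -1, -1, 1/2, -1/2, 5/8, -7/8, 21/16, -33/16, 429/128, -715/128, …
L₀ := L_f ⊗_s L_g (sym. prod.), ord ≤ 2.
L = (12 + 36·x + 36·x^2) + (-2 - 4·x)·Dx + (1 + 4·x + 4·x^2)·Dx^2  (order 2).
h: a_k = 0, 3, 3, -6, -3, 12/5, 12/5, -18/7, 99/35, -36/7, …
ICs: h(0) = 0, h′(0) = 3.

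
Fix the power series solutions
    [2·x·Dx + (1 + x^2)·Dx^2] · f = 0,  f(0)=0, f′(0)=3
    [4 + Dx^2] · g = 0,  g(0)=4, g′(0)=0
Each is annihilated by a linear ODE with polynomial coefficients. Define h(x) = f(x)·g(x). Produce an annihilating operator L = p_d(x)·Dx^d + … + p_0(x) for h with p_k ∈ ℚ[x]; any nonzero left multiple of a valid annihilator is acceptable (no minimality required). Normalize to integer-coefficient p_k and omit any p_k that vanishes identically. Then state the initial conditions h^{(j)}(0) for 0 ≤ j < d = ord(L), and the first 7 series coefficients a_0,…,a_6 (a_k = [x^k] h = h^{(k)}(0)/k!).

f: a_k = 0, 3, 0, -1, 0, 3/5, 0, …
g: a_k = 4, 0, -8, 0, 8/3, 0, -16/45, …
f·g: L₀ = L_f ⊗_s L_g, ord ≤ 2·2.
L = (160 + 464·x^2 + 464·x^4 + 256·x^6 + 64·x^8) + (96·x + 224·x^3 + 192·x^5 + 64·x^7)·Dx + (60 + 188·x^2 + 216·x^4 + 128·x^6 + 32·x^8)·Dx^2 + (24·x + 56·x^3 + 48·x^5 + 16·x^7)·Dx^3 + (5 + 18·x^2 + 25·x^4 + 16·x^6 + 4·x^8)·Dx^4  (order 4).
h: a_k = 0, 12, 0, -28, 0, 92/5, 0, …
ICs: h(0) = 0, h′(0) = 12, h′′(0) = 0, h′′′(0) = -168.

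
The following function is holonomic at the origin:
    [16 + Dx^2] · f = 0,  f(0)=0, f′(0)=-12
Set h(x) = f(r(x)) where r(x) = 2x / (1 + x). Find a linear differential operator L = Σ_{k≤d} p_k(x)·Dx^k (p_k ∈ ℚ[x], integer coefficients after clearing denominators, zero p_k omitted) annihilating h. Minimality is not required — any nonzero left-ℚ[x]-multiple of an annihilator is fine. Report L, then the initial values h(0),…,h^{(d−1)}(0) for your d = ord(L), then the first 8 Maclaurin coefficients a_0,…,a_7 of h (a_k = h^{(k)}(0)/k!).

f: a_k = 0, -12, 0, 32, 0, -128/5, 0, 1024/105, …
Change of var in L_f (x↦r) gives L₀.
L = 64 + (2 + 6·x + 6·x^2 + 2·x^3)·Dx + (1 + 4·x + 6·x^2 + 4·x^3 + x^4)·Dx^2  (order 2).
h: a_k = 0, -24, 24, 232, -744, 3464/5, 1560, -758488/105, …
ICs: h(0) = 0, h′(0) = -24.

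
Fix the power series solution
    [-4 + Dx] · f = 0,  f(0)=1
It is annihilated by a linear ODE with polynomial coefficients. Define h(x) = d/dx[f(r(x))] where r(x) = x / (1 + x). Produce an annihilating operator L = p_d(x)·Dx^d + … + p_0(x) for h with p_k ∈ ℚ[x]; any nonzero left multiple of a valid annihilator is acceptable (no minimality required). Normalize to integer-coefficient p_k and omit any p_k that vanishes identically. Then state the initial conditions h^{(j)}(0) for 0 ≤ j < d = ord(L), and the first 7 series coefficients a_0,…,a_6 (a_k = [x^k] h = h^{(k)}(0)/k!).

L = (2 - 2·x) + (-1 - 2·x - x^2)·Dx  (order 1).
h: a_k = 4, 8, -4, -16/3, 28/3, -88/15, -68/45, …
ICs: h(0) = 4.

f: a_k = 1, 4, 8, 32/3, 32/3, 128/15, 256/45, …
Change of var in L_f (x↦r) gives L₀.
Differentiate: ansatz ord ≤ ord L₀ ⇒ L.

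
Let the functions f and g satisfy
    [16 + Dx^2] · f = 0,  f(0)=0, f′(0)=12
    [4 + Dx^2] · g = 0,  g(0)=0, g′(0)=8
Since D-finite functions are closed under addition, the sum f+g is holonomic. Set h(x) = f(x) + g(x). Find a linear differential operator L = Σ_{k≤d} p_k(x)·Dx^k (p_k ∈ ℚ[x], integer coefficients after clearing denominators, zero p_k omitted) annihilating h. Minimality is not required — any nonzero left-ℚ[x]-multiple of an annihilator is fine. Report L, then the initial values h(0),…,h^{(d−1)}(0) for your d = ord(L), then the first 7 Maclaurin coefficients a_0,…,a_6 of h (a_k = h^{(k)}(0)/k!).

f: a_k = 0, 12, 0, -32, 0, 128/5, 0, …
g: a_k = 0, 8, 0, -16/3, 0, 16/15, 0, …
Sum ⇒ L₀ = lclm(L_f,L_g) in ℚ(x)⟨Dx⟩.
L = 64 + 20·Dx^2 + Dx^4  (order 4).
h: a_k = 0, 20, 0, -112/3, 0, 80/3, 0, …
ICs: h(0) = 0, h′(0) = 20, h′′(0) = 0, h′′′(0) = -224.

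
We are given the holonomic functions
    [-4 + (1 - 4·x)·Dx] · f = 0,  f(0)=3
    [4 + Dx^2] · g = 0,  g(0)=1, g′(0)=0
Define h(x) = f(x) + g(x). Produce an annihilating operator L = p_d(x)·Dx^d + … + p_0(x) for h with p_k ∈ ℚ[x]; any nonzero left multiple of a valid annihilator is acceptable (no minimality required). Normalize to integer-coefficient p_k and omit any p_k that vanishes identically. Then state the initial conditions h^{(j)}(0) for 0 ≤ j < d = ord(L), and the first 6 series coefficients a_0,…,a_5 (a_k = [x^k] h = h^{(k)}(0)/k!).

f: a_k = 3, 12, 48, 192, 768, 3072, …
g: a_k = 1, 0, -2, 0, 2/3, 0, …
Sum ⇒ L₀ = lclm(L_f,L_g) in ℚ(x)⟨Dx⟩.
L = (400 - 128·x + 256·x^2) + (-36 + 176·x - 192·x^2 + 256·x^3)·Dx + (100 - 32·x + 64·x^2)·Dx^2 + (-9 + 44·x - 48·x^2 + 64·x^3)·Dx^3  (order 3).
h: a_k = 4, 12, 46, 192, 2306/3, 3072, …
ICs: h(0) = 4, h′(0) = 12, h′′(0) = 92.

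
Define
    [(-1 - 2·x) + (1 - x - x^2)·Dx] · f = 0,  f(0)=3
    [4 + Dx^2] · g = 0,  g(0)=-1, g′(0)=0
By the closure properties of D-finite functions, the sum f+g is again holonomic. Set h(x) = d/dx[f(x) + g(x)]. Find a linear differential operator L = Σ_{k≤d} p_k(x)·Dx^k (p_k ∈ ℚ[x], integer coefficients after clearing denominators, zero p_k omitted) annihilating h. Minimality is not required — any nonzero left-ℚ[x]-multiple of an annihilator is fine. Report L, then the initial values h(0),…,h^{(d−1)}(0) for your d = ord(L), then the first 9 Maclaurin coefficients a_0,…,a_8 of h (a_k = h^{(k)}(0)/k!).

f: a_k = 3, 3, 6, 9, 15, 24, 39, 63, 102, …
g: a_k = -1, 0, 2, 0, -2/3, 0, 4/45, 0, -2/315, …
L₀ := lclm(L_f,L_g); ord L₀ ≤ 1+2.
Derive L from L₀ (diff closure).
L = (272 + 704·x + 880·x^2 + 400·x^3 + 320·x^4 + 144·x^5 + 48·x^6) + (-44 - 52·x + 108·x^2 + 80·x^3 + 40·x^4 + 72·x^5 + 56·x^6 + 16·x^7)·Dx + (68 + 176·x + 220·x^2 + 100·x^3 + 80·x^4 + 36·x^5 + 12·x^6)·Dx^2 + (-11 - 13·x + 27·x^2 + 20·x^3 + 10·x^4 + 18·x^5 + 14·x^6 + 4·x^7)·Dx^3  (order 3).
h: a_k = 3, 16, 27, 172/3, 120, 3518/15, 441, 257024/315, 1485, …
ICs: h(0) = 3, h′(0) = 16, h′′(0) = 54.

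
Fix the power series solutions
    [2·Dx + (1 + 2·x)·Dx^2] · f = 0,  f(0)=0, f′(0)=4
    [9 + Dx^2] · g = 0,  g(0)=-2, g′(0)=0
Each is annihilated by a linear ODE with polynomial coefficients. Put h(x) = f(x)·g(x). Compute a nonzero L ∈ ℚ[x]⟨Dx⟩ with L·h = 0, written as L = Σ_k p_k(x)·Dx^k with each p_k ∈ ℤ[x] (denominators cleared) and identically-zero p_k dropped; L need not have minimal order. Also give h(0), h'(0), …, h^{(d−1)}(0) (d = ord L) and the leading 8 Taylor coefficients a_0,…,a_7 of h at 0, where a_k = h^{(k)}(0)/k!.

L = (63 + 1053·x + 3969·x^2 + 5832·x^3 + 2916·x^4) + (63 + 450·x + 972·x^2 + 648·x^3)·Dx + (25 + 270·x + 918·x^2 + 1296·x^3 + 648·x^4)·Dx^2 + (7 + 50·x + 108·x^2 + 72·x^3)·Dx^3 + (2 + 17·x + 53·x^2 + 72·x^3 + 36·x^4)·Dx^4  (order 4).
h: a_k = 0, -8, 8, 76/3, -20, -23/5, -7/3, 991/70, …
ICs: h(0) = 0, h′(0) = -8, h′′(0) = 16, h′′′(0) = 152.

f: a_k = 0, 4, -4, 16/3, -8, 64/5, -64/3, 256/7, …
g: a_k = -2, 0, 9, 0, -27/4, 0, 81/40, 0, …
Sym-product of L_f,L_g gives L₀ (≤ ord 4).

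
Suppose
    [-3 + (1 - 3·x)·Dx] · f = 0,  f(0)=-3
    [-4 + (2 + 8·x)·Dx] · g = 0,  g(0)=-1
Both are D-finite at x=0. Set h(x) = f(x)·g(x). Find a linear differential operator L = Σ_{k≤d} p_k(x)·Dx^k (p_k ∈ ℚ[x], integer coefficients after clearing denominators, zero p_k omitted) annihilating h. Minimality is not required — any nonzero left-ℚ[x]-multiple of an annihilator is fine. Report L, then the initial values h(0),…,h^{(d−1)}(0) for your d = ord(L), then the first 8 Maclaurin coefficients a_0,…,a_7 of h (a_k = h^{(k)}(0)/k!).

f: a_k = -3, -9, -27, -81, -243, -729, -2187, -6561, …
g: a_k = -1, -2, 2, -4, 10, -28, 84, -264, …
f·g: L₀ = L_f ⊗_s L_g, ord ≤ 1·1.
L = (5 + 6·x) + (-1 - x + 12·x^2)·Dx  (order 1).
h: a_k = 3, 15, 39, 129, 357, 1155, 3213, 10431, …
ICs: h(0) = 3.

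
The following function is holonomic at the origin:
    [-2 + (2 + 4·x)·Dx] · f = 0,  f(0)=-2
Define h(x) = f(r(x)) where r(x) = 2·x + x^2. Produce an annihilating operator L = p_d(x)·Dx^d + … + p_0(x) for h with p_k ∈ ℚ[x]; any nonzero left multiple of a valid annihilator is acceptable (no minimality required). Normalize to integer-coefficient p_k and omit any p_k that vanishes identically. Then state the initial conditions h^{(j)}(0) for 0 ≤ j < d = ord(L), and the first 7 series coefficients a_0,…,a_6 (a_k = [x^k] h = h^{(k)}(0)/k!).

L = (-2 - 2·x) + (1 + 4·x + 2·x^2)·Dx  (order 1).
h: a_k = -2, -4, 2, -4, 9, -22, 57, …
ICs: h(0) = -2.

f: a_k = -2, -2, 1, -1, 5/4, -7/4, 21/8, …
Substitute x→r, Dx→(1/r')Dx; clear ⇒ L₀.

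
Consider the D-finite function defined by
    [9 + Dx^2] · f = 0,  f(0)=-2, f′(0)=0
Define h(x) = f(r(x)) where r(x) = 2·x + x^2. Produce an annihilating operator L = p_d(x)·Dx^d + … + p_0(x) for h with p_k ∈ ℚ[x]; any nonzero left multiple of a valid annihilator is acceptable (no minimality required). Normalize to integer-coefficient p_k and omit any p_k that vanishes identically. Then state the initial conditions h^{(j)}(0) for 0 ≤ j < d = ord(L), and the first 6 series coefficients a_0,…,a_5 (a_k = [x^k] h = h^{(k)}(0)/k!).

f: a_k = -2, 0, 9, 0, -27/4, 0, …
L₀ from L_f via x↦r, Dx↦r'^{-1}Dx.
L = (36 + 108·x + 108·x^2 + 36·x^3) - Dx + (1 + x)·Dx^2  (order 2).
h: a_k = -2, 0, 36, 36, -99, -216, …
ICs: h(0) = -2, h′(0) = 0.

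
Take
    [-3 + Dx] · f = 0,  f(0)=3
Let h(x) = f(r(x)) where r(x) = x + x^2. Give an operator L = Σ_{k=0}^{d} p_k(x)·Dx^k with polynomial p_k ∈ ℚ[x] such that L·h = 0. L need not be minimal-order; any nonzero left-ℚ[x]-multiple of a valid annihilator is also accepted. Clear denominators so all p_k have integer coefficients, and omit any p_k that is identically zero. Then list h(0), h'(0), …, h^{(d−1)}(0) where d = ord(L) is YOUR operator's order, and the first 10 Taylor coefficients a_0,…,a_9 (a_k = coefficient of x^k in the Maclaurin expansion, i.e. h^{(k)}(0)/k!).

L = (-3 - 6·x) + Dx  (order 1).
h: a_k = 3, 9, 45/2, 81/2, 513/8, 3483/40, 8613/80, 13527/112, 564651/4480, 548937/4480, …
ICs: h(0) = 3.

f: a_k = 3, 9, 27/2, 27/2, 81/8, 243/40, 243/80, 729/560, 2187/4480, 729/4480, …
f∘r: x↦r, Dx↦Dx/r' in L_f ⇒ L₀.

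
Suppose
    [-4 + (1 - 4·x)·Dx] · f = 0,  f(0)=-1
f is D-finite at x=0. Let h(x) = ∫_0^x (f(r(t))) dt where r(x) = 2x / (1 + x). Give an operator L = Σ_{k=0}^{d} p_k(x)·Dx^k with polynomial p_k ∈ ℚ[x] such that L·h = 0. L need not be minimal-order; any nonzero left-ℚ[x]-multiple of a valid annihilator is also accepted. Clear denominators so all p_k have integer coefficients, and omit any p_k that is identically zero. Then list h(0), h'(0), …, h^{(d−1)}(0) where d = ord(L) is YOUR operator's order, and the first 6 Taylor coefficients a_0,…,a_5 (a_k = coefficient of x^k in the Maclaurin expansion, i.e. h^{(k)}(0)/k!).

f: a_k = -1, -4, -16, -64, -256, -1024, …
h₀=f(r): pull back L_f along r ⇒ L₀.
∫: right-multiply L₀ by Dx.
L = 8·Dx + (-1 + 6·x + 7·x^2)·Dx^2  (order 2).
h: a_k = 0, -1, -4, -56/3, -98, -2744/5, …
ICs: h(0) = 0, h′(0) = -1.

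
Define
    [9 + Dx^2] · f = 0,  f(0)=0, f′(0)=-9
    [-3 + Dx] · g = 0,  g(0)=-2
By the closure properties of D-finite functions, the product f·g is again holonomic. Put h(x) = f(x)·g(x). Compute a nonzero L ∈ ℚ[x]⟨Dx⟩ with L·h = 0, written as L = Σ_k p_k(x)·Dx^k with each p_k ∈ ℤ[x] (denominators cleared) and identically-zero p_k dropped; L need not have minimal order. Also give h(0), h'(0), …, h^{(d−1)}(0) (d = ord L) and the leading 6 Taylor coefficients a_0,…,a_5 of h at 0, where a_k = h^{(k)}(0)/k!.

f: a_k = 0, -9, 0, 27/2, 0, -243/40, …
g: a_k = -2, -6, -9, -9, -27/4, -81/20, …
Sym-product of L_f,L_g gives L₀ (≤ ord 2).
L = 18 - 6·Dx + Dx^2  (order 2).
h: a_k = 0, 18, 54, 54, 0, -243/5, …
ICs: h(0) = 0, h′(0) = 18.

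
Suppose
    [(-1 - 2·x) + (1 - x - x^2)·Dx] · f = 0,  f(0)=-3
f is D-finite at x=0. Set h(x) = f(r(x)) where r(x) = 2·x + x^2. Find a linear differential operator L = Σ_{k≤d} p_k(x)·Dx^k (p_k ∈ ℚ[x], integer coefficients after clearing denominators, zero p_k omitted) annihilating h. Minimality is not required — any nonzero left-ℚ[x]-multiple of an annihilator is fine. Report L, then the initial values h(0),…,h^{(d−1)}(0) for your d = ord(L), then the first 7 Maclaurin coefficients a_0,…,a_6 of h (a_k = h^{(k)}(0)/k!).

L = (2 + 10·x + 12·x^2 + 4·x^3) + (-1 + 2·x + 5·x^2 + 4·x^3 + x^4)·Dx  (order 1).
h: a_k = -3, -6, -27, -96, -354, -1302, -4785, …
ICs: h(0) = -3.

f: a_k = -3, -3, -6, -9, -15, -24, -39, …
h₀=f(r): pull back L_f along r ⇒ L₀.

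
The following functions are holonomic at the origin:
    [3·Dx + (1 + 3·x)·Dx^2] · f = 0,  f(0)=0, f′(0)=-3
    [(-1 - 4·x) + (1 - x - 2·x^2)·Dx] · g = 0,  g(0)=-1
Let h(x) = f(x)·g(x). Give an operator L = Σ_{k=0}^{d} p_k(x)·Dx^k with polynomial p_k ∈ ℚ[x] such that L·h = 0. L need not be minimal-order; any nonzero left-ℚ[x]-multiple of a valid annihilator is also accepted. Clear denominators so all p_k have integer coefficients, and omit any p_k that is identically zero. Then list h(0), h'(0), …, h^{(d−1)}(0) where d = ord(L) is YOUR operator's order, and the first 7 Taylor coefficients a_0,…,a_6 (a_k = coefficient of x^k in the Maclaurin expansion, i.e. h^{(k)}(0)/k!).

f: a_k = 0, -3, 9/2, -9, 81/4, -243/5, 243/2, …
g: a_k = -1, -1, -3, -5, -11, -21, -43, …
Product ⇒ symmetric product L₀, ord ≤ 2.
L = (7 + 24·x) + (-1 + 17·x + 30·x^2)·Dx + (-1 - 2·x + 5·x^2 + 6·x^3)·Dx^2  (order 2).
h: a_k = 0, 3, -3/2, 27/2, -39/4, 1317/20, -1503/20, …
ICs: h(0) = 0, h′(0) = 3.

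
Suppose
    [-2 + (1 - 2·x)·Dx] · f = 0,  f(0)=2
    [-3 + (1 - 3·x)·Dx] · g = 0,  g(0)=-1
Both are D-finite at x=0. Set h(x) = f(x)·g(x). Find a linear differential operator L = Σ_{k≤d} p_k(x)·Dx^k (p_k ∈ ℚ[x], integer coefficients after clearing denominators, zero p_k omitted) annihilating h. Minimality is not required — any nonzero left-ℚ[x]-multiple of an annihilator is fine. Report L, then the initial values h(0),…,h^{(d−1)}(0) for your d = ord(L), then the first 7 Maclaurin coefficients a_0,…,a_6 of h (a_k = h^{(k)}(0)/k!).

f: a_k = 2, 4, 8, 16, 32, 64, 128, …
g: a_k = -1, -3, -9, -27, -81, -243, -729, …
f·g: L₀ = L_f ⊗_s L_g, ord ≤ 1·1.
L = (-5 + 12·x) + (1 - 5·x + 6·x^2)·Dx  (order 1).
h: a_k = -2, -10, -38, -130, -422, -1330, -4118, …
ICs: h(0) = -2.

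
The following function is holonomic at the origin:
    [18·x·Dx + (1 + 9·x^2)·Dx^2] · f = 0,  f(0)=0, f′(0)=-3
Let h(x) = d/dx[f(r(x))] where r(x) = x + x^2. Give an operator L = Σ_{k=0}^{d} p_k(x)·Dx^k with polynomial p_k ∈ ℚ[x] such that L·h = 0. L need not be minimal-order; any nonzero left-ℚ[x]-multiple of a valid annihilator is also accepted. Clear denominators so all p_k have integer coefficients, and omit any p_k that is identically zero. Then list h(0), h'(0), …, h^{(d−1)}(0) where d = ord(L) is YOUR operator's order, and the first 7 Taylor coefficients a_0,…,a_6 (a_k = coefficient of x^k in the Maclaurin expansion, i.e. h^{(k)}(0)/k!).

f: a_k = 0, -3, 0, 9, 0, -243/5, 0, …
Substitute x→r, Dx→(1/r')Dx; clear ⇒ L₀.
h₀' ⇒ L via d/dx closure of L₀.
L = (-2 + 18·x + 72·x^2 + 108·x^3 + 54·x^4) + (1 + 2·x + 9·x^2 + 36·x^3 + 45·x^4 + 18·x^5)·Dx  (order 1).
h: a_k = -3, -6, 27, 108, -108, -1404, -1215, …
ICs: h(0) = -3.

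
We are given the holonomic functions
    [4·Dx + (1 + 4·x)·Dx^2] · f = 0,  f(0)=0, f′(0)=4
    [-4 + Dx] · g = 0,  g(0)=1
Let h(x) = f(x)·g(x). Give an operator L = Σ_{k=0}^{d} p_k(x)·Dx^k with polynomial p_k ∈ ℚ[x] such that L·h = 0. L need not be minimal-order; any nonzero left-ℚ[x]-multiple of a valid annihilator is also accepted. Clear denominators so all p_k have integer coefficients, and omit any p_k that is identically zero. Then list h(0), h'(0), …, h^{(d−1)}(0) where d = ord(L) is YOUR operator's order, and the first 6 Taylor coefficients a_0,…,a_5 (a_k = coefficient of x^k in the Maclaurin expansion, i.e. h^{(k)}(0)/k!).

L = 64·x + (-4 - 32·x)·Dx + (1 + 4·x)·Dx^2  (order 2).
h: a_k = 0, 4, 8, 64/3, 0, 384/5, …
ICs: h(0) = 0, h′(0) = 4.

f: a_k = 0, 4, -8, 64/3, -64, 1024/5, …
g: a_k = 1, 4, 8, 32/3, 32/3, 128/15, …
Sym-product of L_f,L_g gives L₀ (≤ ord 2).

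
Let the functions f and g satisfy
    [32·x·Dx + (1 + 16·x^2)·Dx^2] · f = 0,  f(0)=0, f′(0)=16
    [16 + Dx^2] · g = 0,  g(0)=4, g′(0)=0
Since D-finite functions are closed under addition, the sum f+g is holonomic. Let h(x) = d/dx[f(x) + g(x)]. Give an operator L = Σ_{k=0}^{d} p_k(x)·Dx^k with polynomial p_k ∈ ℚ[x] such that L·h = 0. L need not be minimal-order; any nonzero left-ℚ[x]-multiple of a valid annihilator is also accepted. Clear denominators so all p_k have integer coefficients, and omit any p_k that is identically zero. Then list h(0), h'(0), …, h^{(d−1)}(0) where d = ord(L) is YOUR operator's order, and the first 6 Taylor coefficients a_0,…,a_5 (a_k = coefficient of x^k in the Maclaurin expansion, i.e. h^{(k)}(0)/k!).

L = (-5632·x + 114688·x^3 + 131072·x^5) + (-16 + 1792·x^2 + 36864·x^4 + 65536·x^6)·Dx + (-352·x + 7168·x^3 + 8192·x^5)·Dx^2 + (-1 + 112·x^2 + 2304·x^4 + 4096·x^6)·Dx^3  (order 3).
h: a_k = 16, -64, -256, 512/3, 4096, -2048/15, …
ICs: h(0) = 16, h′(0) = -64, h′′(0) = -512.

f: a_k = 0, 16, 0, -256/3, 0, 4096/5, …
g: a_k = 4, 0, -32, 0, 128/3, 0, …
Sum ⇒ L₀ = lclm(L_f,L_g) in ℚ(x)⟨Dx⟩.
Differentiate: ansatz ord ≤ ord L₀ ⇒ L.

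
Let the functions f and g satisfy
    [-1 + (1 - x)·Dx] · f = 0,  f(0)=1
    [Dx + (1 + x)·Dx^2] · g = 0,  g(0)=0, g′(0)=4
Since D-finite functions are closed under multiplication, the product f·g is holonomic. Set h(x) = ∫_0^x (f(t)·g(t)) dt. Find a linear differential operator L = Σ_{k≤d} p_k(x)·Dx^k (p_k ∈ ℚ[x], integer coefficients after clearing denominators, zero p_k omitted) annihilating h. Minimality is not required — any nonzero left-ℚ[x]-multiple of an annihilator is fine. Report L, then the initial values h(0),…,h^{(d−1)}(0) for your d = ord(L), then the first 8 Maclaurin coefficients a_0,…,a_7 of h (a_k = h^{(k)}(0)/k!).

f: a_k = 1, 1, 1, 1, 1, 1, 1, 1, …
g: a_k = 0, 4, -2, 4/3, -1, 4/5, -2/3, 4/7, …
L₀ := L_f ⊗_s L_g (sym. prod.), ord ≤ 2.
Integrate: L := L₀·Dx.
L = Dx + (1 + 3·x)·Dx^2 + (-1 + x^2)·Dx^3  (order 3).
h: a_k = 0, 0, 2, 2/3, 5/6, 7/15, 47/90, 37/105, …
ICs: h(0) = 0, h′(0) = 0, h′′(0) = 4.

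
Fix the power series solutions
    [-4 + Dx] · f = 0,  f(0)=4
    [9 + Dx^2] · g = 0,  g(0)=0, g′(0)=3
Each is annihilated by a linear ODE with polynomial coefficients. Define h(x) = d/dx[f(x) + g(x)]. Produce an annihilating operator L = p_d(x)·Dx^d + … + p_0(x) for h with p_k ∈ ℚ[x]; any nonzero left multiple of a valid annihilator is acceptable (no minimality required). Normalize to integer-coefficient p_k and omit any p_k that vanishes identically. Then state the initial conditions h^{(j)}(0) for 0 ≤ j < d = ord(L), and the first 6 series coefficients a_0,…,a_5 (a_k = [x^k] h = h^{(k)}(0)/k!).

f: a_k = 4, 16, 32, 128/3, 128/3, 512/15, …
g: a_k = 0, 3, 0, -9/2, 0, 81/40, …
h₀=f+g: left-lcm gives L₀, ord ≤ 3.
Derive L from L₀ (diff closure).
L = 36 - 9·Dx + 4·Dx^2 - Dx^3  (order 3).
h: a_k = 19, 64, 229/2, 512/3, 4339/24, 2048/15, …
ICs: h(0) = 19, h′(0) = 64, h′′(0) = 229.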